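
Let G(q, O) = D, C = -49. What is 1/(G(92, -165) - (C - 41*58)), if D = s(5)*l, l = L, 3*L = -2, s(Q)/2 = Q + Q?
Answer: 3/7241 ≈ 0.00041431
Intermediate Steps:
s(Q) = 4*Q (s(Q) = 2*(Q + Q) = 2*(2*Q) = 4*Q)
L = -2/3 (L = (1/3)*(-2) = -2/3 ≈ -0.66667)
l = -2/3 ≈ -0.66667
D = -40/3 (D = (4*5)*(-2/3) = 20*(-2/3) = -40/3 ≈ -13.333)
G(q, O) = -40/3
1/(G(92, -165) - (C - 41*58)) = 1/(-40/3 - (-49 - 41*58)) = 1/(-40/3 - (-49 - 2378)) = 1/(-40/3 - 1*(-2427)) = 1/(-40/3 + 2427) = 1/(7241/3) = 3/7241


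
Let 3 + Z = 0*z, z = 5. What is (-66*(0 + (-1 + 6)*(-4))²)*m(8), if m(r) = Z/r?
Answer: 9900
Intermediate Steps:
Z = -3 (Z = -3 + 0*5 = -3 + 0 = -3)
m(r) = -3/r
(-66*(0 + (-1 + 6)*(-4))²)*m(8) = (-66*(0 + (-1 + 6)*(-4))²)*(-3/8) = (-66*(0 + 5*(-4))²)*(-3*⅛) = -66*(0 - 20)²*(-3/8) = -66*(-20)²*(-3/8) = -66*400*(-3/8) = -26400*(-3/8) = 9900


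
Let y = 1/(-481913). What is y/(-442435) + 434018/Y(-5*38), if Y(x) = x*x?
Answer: 9253922519251289/769706793139550 ≈ 12.023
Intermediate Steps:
y = -1/481913 ≈ -2.0751e-6
Y(x) = x²
y/(-442435) + 434018/Y(-5*38) = -1/481913/(-442435) + 434018/((-5*38)²) = -1/481913*(-1/442435) + 434018/((-190)²) = 1/213215178155 + 434018/36100 = 1/213215178155 + 434018*(1/36100) = 1/213215178155 + 217009/18050 = 9253922519251289/769706793139550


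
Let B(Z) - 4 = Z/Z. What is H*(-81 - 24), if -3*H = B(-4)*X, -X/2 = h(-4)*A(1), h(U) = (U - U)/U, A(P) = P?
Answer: 0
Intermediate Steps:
B(Z) = 5 (B(Z) = 4 + Z/Z = 4 + 1 = 5)
h(U) = 0 (h(U) = 0/U = 0)
X = 0 (X = -0 = -2*0 = 0)
H = 0 (H = -5*0/3 = -1/3*0 = 0)
H*(-81 - 24) = 0*(-81 - 24) = 0*(-105) = 0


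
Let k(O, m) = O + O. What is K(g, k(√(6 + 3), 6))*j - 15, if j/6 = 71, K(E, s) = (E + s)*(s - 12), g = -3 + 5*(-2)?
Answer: 17877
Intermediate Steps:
g = -13 (g = -3 - 10 = -13)
k(O, m) = 2*O
K(E, s) = (-12 + s)*(E + s) (K(E, s) = (E + s)*(-12 + s) = (-12 + s)*(E + s))
j = 426 (j = 6*71 = 426)
K(g, k(√(6 + 3), 6))*j - 15 = ((2*√(6 + 3))² - 12*(-13) - 24*√(6 + 3) - 26*√(6 + 3))*426 - 15 = ((2*√9)² + 156 - 24*√9 - 26*√9)*426 - 15 = ((2*3)² + 156 - 24*3 - 26*3)*426 - 15 = (6² + 156 - 12*6 - 13*6)*426 - 15 = (36 + 156 - 72 - 78)*426 - 15 = 42*426 - 15 = 17892 - 15 = 17877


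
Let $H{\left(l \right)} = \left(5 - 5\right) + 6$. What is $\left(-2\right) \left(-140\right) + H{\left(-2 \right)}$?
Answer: $286$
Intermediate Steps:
$H{\left(l \right)} = 6$ ($H{\left(l \right)} = 0 + 6 = 6$)
$\left(-2\right) \left(-140\right) + H{\left(-2 \right)} = \left(-2\right) \left(-140\right) + 6 = 280 + 6 = 286$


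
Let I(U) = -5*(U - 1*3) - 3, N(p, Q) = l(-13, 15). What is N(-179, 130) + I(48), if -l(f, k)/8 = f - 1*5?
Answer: -84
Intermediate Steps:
l(f, k) = 40 - 8*f (l(f, k) = -8*(f - 1*5) = -8*(f - 5) = -8*(-5 + f) = 40 - 8*f)
N(p, Q) = 144 (N(p, Q) = 40 - 8*(-13) = 40 + 104 = 144)
I(U) = 12 - 5*U (I(U) = -5*(U - 3) - 3 = -5*(-3 + U) - 3 = (15 - 5*U) - 3 = 12 - 5*U)
N(-179, 130) + I(48) = 144 + (12 - 5*48) = 144 + (12 - 240) = 144 - 228 = -84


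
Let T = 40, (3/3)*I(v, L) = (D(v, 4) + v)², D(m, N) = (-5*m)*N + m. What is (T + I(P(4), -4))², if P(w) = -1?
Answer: 132496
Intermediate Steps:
D(m, N) = m - 5*N*m (D(m, N) = -5*N*m + m = m - 5*N*m)
I(v, L) = 324*v² (I(v, L) = (v*(1 - 5*4) + v)² = (v*(1 - 20) + v)² = (v*(-19) + v)² = (-19*v + v)² = (-18*v)² = 324*v²)
(T + I(P(4), -4))² = (40 + 324*(-1)²)² = (40 + 324*1)² = (40 + 324)² = 364² = 132496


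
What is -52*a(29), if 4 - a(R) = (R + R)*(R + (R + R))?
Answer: 262184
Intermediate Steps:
a(R) = 4 - 6*R**2 (a(R) = 4 - (R + R)*(R + (R + R)) = 4 - 2*R*(R + 2*R) = 4 - 2*R*3*R = 4 - 6*R**2)
-52*a(29) = -52*(4 - 6*29**2) = -52*(4 - 6*841) = -52*(4 - 5046) = -52*(-5042) = 262184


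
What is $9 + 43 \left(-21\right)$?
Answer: $-894$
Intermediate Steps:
$9 + 43 \left(-21\right) = 9 - 903 = -894$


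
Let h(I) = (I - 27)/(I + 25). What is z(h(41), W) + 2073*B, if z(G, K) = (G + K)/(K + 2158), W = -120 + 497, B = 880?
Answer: 152606809648/83655 ≈ 1.8242e+6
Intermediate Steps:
h(I) = (-27 + I)/(25 + I)
W = 377
z(G, K) = (G + K)/(2158 + K)
z(h(41), W) + 2073*B = ((-27 + 41)/(25 + 41) + 377)/(2158 + 377) + 2073*880 = (14/66 + 377)/2535 + 1824240 = ((1/66)*14 + 377)/2535 + 1824240 = (7/33 + 377)/2535 + 1824240 = (1/2535)*(12448/33) + 1824240 = 12448/83655 + 1824240 = 152606809648/83655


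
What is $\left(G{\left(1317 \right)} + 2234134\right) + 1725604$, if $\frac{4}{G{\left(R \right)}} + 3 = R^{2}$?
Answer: $\frac{3434055062336}{867243} \approx 3.9597 \cdot 10^{6}$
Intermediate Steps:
$G{\left(R \right)} = \frac{4}{-3 + R^{2}}$
$\left(G{\left(1317 \right)} + 2234134\right) + 1725604 = \left(\frac{4}{-3 + 1317^{2}} + 2234134\right) + 1725604 = \left(\frac{4}{-3 + 1734489} + 2234134\right) + 1725604 = \left(\frac{4}{1734486} + 2234134\right) + 1725604 = \left(4 \cdot \frac{1}{1734486} + 2234134\right) + 1725604 = \left(\frac{2}{867243} + 2234134\right) + 1725604 = \frac{1937537072564}{867243} + 1725604 = \frac{3434055062336}{867243}$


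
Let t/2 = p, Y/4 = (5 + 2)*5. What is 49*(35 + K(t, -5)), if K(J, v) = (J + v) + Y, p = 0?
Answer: 8330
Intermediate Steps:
Y = 140 (Y = 4*((5 + 2)*5) = 4*(7*5) = 4*35 = 140)
t = 0 (t = 2*0 = 0)
K(J, v) = 140 + J + v (K(J, v) = (J + v) + 140 = 140 + J + v)
49*(35 + K(t, -5)) = 49*(35 + (140 + 0 - 5)) = 49*(35 + 135) = 49*170 = 8330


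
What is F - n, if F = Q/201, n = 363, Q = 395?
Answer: -72568/201 ≈ -361.03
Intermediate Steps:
F = 395/201 ≈ 1.9652
F - n = 395/201 - 1*363 = 395/201 - 363 = -72568/201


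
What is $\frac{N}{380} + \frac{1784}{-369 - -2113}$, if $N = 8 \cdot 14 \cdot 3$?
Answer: $\frac{39497}{20710} \approx 1.9071$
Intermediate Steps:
$N = 336$ ($N = 112 \cdot 3 = 336$)
$\frac{N}{380} + \frac{1784}{-369 - -2113} = \frac{336}{380} + \frac{1784}{-369 - -2113} = 336 \cdot \frac{1}{380} + \frac{1784}{-369 + 2113} = \frac{84}{95} + \frac{1784}{1744} = \frac{84}{95} + 1784 \cdot \frac{1}{1744} = \frac{84}{95} + \frac{223}{218} = \frac{39497}{20710}$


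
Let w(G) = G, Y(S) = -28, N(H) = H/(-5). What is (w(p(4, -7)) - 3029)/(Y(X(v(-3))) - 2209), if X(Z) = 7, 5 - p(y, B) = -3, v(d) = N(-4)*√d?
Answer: 3021/2237 ≈ 1.3505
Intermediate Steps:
N(H) = -H/5 (N(H) = H*(-⅕) = -H/5)
v(d) = 4*√d/5 (v(d) = (-⅕*(-4))*√d = 4*√d/5)
p(y, B) = 8 (p(y, B) = 5 - 1*(-3) = 5 + 3 = 8)
(w(p(4, -7)) - 3029)/(Y(X(v(-3))) - 2209) = (8 - 3029)/(-28 - 2209) = -3021/(-2237) = -3021*(-1/2237) = 3021/2237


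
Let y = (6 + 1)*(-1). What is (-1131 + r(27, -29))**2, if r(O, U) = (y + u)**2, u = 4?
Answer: 1258884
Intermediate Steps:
y = -7 (y = 7*(-1) = -7)
r(O, U) = 9 (r(O, U) = (-7 + 4)**2 = (-3)**2 = 9)
(-1131 + r(27, -29))**2 = (-1131 + 9)**2 = (-1122)**2 = 1258884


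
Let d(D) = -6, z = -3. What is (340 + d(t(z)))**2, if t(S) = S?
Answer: 111556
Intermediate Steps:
(340 + d(t(z)))**2 = (340 - 6)**2 = 334**2 = 111556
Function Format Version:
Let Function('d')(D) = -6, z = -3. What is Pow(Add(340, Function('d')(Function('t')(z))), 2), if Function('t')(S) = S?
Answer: 111556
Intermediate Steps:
Pow(Add(340, Function('d')(Function('t')(z))), 2) = Pow(Add(340, -6), 2) = Pow(334, 2) = 111556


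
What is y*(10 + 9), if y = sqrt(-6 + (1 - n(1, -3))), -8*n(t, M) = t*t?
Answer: 19*I*sqrt(78)/4 ≈ 41.951*I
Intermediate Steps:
n(t, M) = -t**2/8 (n(t, M) = -t*t/8 = -t**2/8)
y = I*sqrt(78)/4 (y = sqrt(-6 + (1 - (-1)*1**2/8)) = sqrt(-6 + (1 - (-1)/8)) = sqrt(-6 + (1 - 1*(-1/8))) = sqrt(-6 + (1 + 1/8)) = sqrt(-6 + 9/8) = sqrt(-39/8) = I*sqrt(78)/4 ≈ 2.2079*I)
y*(10 + 9) = (I*sqrt(78)/4)*(10 + 9) = (I*sqrt(78)/4)*19 = 19*I*sqrt(78)/4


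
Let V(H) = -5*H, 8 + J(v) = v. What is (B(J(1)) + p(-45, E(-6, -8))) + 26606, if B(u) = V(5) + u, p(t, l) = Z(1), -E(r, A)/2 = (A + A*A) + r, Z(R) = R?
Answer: 26575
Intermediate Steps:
J(v) = -8 + v
E(r, A) = -2*A - 2*r - 2*A² (E(r, A) = -2*((A + A*A) + r) = -2*((A + A²) + r) = -2*(A + r + A²) = -2*A - 2*r - 2*A²)
p(t, l) = 1
B(u) = -25 + u (B(u) = -5*5 + u = -25 + u)
(B(J(1)) + p(-45, E(-6, -8))) + 26606 = ((-25 + (-8 + 1)) + 1) + 26606 = ((-25 - 7) + 1) + 26606 = (-32 + 1) + 26606 = -31 + 26606 = 26575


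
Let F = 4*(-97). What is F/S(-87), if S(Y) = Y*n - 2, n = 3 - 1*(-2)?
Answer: 388/437 ≈ 0.88787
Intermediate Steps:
n = 5 (n = 3 + 2 = 5)
F = -388
S(Y) = -2 + 5*Y (S(Y) = Y*5 - 2 = 5*Y - 2 = -2 + 5*Y)
F/S(-87) = -388/(-2 + 5*(-87)) = -388/(-2 - 435) = -388/(-437) = -388*(-1/437) = 388/437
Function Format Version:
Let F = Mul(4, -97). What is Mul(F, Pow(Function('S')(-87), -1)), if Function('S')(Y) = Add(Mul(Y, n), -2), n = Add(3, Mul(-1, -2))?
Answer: Rational(388, 437) ≈ 0.88787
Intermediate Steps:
n = 5 (n = Add(3, 2) = 5)
F = -388
Function('S')(Y) = Add(-2, Mul(5, Y)) (Function('S')(Y) = Add(Mul(Y, 5), -2) = Add(Mul(5, Y), -2) = Add(-2, Mul(5, Y)))
Mul(F, Pow(Function('S')(-87), -1)) = Mul(-388, Pow(Add(-2, Mul(5, -87)), -1)) = Mul(-388, Pow(Add(-2, -435), -1)) = Mul(-388, Pow(-437, -1)) = Mul(-388, Rational(-1, 437)) = Rational(388, 437)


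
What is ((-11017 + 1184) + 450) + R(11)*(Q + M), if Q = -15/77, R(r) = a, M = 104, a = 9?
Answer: -650554/77 ≈ -8448.8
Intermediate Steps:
R(r) = 9
Q = -15/77 (Q = -15*1/77 = -15/77 ≈ -0.19481)
((-11017 + 1184) + 450) + R(11)*(Q + M) = ((-11017 + 1184) + 450) + 9*(-15/77 + 104) = (-9833 + 450) + 9*(7993/77) = -9383 + 71937/77 = -650554/77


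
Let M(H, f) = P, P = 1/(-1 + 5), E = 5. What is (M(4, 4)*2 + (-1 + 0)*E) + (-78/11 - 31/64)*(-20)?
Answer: 25873/176 ≈ 147.01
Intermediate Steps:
P = ¼ (P = 1/4 = ¼ ≈ 0.25000)
M(H, f) = ¼
(M(4, 4)*2 + (-1 + 0)*E) + (-78/11 - 31/64)*(-20) = ((¼)*2 + (-1 + 0)*5) + (-78/11 - 31/64)*(-20) = (½ - 1*5) + (-78*1/11 - 31*1/64)*(-20) = (½ - 5) + (-78/11 - 31/64)*(-20) = -9/2 - 5333/704*(-20) = -9/2 + 26665/176 = 25873/176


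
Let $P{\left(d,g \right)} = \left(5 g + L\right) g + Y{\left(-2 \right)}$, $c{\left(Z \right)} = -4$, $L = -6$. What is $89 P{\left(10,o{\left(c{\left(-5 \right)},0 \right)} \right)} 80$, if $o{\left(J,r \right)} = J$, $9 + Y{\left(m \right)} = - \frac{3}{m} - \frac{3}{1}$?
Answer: $665720$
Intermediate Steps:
$Y{\left(m \right)} = -12 - \frac{3}{m}$ ($Y{\left(m \right)} = -9 - \left(3 + \frac{3}{m}\right) = -12 - \frac{3}{m}$)
$P{\left(d,g \right)} = - \frac{21}{2} + g \left(-6 + 5 g\right)$ ($P{\left(d,g \right)} = \left(5 g - 6\right) g - \left(12 + \frac{3}{-2}\right) = \left(-6 + 5 g\right) g - \frac{21}{2} = g \left(-6 + 5 g\right) + \left(-12 + \frac{3}{2}\right) = g \left(-6 + 5 g\right) - \frac{21}{2} = - \frac{21}{2} + g \left(-6 + 5 g\right)$)
$89 P{\left(10,o{\left(c{\left(-5 \right)},0 \right)} \right)} 80 = 89 \left(- \frac{21}{2} - -24 + 5 \left(-4\right)^{2}\right) 80 = 89 \left(- \frac{21}{2} + 24 + 5 \cdot 16\right) 80 = 89 \left(- \frac{21}{2} + 24 + 80\right) 80 = 89 \cdot \frac{187}{2} \cdot 80 = \frac{16643}{2} \cdot 80 = 665720$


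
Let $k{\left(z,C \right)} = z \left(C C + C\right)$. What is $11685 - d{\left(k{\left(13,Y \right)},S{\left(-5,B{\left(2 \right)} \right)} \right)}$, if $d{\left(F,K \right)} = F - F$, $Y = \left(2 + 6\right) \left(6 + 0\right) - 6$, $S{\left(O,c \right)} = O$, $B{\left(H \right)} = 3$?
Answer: $11685$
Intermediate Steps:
$Y = 42$ ($Y = 8 \cdot 6 - 6 = 48 - 6 = 42$)
$k{\left(z,C \right)} = z \left(C + C^{2}\right)$ ($k{\left(z,C \right)} = z \left(C^{2} + C\right) = z \left(C + C^{2}\right)$)
$d{\left(F,K \right)} = 0$
$11685 - d{\left(k{\left(13,Y \right)},S{\left(-5,B{\left(2 \right)} \right)} \right)} = 11685 - 0 = 11685 + 0 = 11685$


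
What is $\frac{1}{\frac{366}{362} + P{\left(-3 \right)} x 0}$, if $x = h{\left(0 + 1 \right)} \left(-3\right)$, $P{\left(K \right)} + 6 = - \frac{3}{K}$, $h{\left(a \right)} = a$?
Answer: $\frac{181}{183} \approx 0.98907$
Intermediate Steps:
$P{\left(K \right)} = -6 - \frac{3}{K}$
$x = -3$ ($x = \left(0 + 1\right) \left(-3\right) = 1 \left(-3\right) = -3$)
$\frac{1}{\frac{366}{362} + P{\left(-3 \right)} x 0} = \frac{1}{\frac{366}{362} + \left(-6 - \frac{3}{-3}\right) \left(-3\right) 0} = \frac{1}{366 \cdot \frac{1}{362} + \left(-6 - -1\right) \left(-3\right) 0} = \frac{1}{\frac{183}{181} + \left(-6 + 1\right) \left(-3\right) 0} = \frac{1}{\frac{183}{181} + \left(-5\right) \left(-3\right) 0} = \frac{1}{\frac{183}{181} + 15 \cdot 0} = \frac{1}{\frac{183}{181} + 0} = \frac{1}{\frac{183}{181}} = \frac{181}{183}$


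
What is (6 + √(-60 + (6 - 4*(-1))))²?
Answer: -14 + 60*I*√2 ≈ -14.0 + 84.853*I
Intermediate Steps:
(6 + √(-60 + (6 - 4*(-1))))² = (6 + √(-60 + (6 + 4)))² = (6 + √(-60 + 10))² = (6 + √(-50))² = (6 + 5*I*√2)²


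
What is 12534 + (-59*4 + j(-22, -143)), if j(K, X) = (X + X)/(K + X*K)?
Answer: 1746303/142 ≈ 12298.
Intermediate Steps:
j(K, X) = 2*X/(K + K*X) (j(K, X) = (2*X)/(K + K*X) = 2*X/(K + K*X))
12534 + (-59*4 + j(-22, -143)) = 12534 + (-59*4 + 2*(-143)/(-22*(1 - 143))) = 12534 + (-236 + 2*(-143)*(-1/22)/(-142)) = 12534 + (-236 + 2*(-143)*(-1/22)*(-1/142)) = 12534 + (-236 - 13/142) = 12534 - 33525/142 = 1746303/142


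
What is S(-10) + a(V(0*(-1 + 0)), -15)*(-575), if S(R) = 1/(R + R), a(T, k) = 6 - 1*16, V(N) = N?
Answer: 114999/20 ≈ 5750.0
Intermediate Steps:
a(T, k) = -10 (a(T, k) = 6 - 16 = -10)
S(R) = 1/(2*R)
S(-10) + a(V(0*(-1 + 0)), -15)*(-575) = (½)/(-10) - 10*(-575) = (½)*(-⅒) + 5750 = -1/20 + 5750 = 114999/20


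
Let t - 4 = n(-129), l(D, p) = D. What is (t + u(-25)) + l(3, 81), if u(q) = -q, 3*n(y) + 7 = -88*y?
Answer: 11441/3 ≈ 3813.7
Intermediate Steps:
n(y) = -7/3 - 88*y/3 (n(y) = -7/3 + (-88*y)/3 = -7/3 - 88*y/3)
t = 11357/3 (t = 4 + (-7/3 - 88/3*(-129)) = 4 + (-7/3 + 3784) = 4 + 11345/3 = 11357/3 ≈ 3785.7)
(t + u(-25)) + l(3, 81) = (11357/3 - 1*(-25)) + 3 = (11357/3 + 25) + 3 = 11432/3 + 3 = 11441/3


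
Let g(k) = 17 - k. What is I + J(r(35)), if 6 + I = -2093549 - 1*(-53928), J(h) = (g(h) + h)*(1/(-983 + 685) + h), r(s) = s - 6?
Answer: -607661949/298 ≈ -2.0391e+6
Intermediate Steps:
r(s) = -6 + s
J(h) = -17/298 + 17*h (J(h) = ((17 - h) + h)*(1/(-983 + 685) + h) = 17*(1/(-298) + h) = 17*(-1/298 + h) = -17/298 + 17*h)
I = -2039627 (I = -6 + (-2093549 - 1*(-53928)) = -6 + (-2093549 + 53928) = -6 - 2039621 = -2039627)
I + J(r(35)) = -2039627 + (-17/298 + 17*(-6 + 35)) = -2039627 + (-17/298 + 17*29) = -2039627 + (-17/298 + 493) = -2039627 + 146897/298 = -607661949/298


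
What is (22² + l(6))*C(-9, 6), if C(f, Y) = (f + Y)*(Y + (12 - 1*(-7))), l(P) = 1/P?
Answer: -72625/2 ≈ -36313.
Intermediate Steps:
C(f, Y) = (19 + Y)*(Y + f) (C(f, Y) = (Y + f)*(Y + (12 + 7)) = (Y + f)*(Y + 19) = (Y + f)*(19 + Y) = (19 + Y)*(Y + f))
(22² + l(6))*C(-9, 6) = (22² + 1/6)*(6² + 19*6 + 19*(-9) + 6*(-9)) = (484 + ⅙)*(36 + 114 - 171 - 54) = (2905/6)*(-75) = -72625/2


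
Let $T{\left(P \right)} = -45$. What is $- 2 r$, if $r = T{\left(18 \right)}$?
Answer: $90$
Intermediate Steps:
$r = -45$
$- 2 r = \left(-2\right) \left(-45\right) = 90$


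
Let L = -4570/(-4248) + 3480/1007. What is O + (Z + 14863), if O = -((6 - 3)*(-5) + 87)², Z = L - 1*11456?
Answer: -3791075921/2138868 ≈ -1772.5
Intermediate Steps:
L = 9692515/2138868 (L = -4570*(-1/4248) + 3480*(1/1007) = 2285/2124 + 3480/1007 = 9692515/2138868 ≈ 4.5316)
Z = -24493179293/2138868 (Z = 9692515/2138868 - 1*11456 = 9692515/2138868 - 11456 = -24493179293/2138868 ≈ -11451.)
O = -5184 (O = -(3*(-5) + 87)² = -(-15 + 87)² = -1*72² = -1*5184 = -5184)
O + (Z + 14863) = -5184 + (-24493179293/2138868 + 14863) = -5184 + 7296815791/2138868 = -3791075921/2138868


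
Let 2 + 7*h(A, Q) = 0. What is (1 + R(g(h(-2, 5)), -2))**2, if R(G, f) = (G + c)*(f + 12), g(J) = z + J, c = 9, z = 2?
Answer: 573049/49 ≈ 11695.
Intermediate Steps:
h(A, Q) = -2/7 (h(A, Q) = -2/7 + (1/7)*0 = -2/7 + 0 = -2/7)
g(J) = 2 + J
R(G, f) = (9 + G)*(12 + f) (R(G, f) = (G + 9)*(f + 12) = (9 + G)*(12 + f))
(1 + R(g(h(-2, 5)), -2))**2 = (1 + (108 + 9*(-2) + 12*(2 - 2/7) + (2 - 2/7)*(-2)))**2 = (1 + (108 - 18 + 12*(12/7) + (12/7)*(-2)))**2 = (1 + (108 - 18 + 144/7 - 24/7))**2 = (1 + 750/7)**2 = (757/7)**2 = 573049/49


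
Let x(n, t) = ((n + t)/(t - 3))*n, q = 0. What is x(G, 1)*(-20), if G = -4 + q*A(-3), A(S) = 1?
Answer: 120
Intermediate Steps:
G = -4 (G = -4 + 0*1 = -4 + 0 = -4)
x(n, t) = n*(n + t)/(-3 + t) (x(n, t) = ((n + t)/(-3 + t))*n = n*(n + t)/(-3 + t))
x(G, 1)*(-20) = -4*(-4 + 1)/(-3 + 1)*(-20) = -4*(-3)/(-2)*(-20) = -4*(-1/2)*(-3)*(-20) = -6*(-20) = 120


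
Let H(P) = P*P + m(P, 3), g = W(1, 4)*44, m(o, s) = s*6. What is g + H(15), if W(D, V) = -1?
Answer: 199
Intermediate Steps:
m(o, s) = 6*s
g = -44 (g = -1*44 = -44)
H(P) = 18 + P² (H(P) = P*P + 6*3 = P² + 18 = 18 + P²)
g + H(15) = -44 + (18 + 15²) = -44 + (18 + 225) = -44 + 243 = 199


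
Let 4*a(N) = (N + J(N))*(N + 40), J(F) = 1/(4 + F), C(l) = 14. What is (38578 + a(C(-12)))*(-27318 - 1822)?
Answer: -1129692235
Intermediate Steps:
a(N) = (40 + N)*(N + 1/(4 + N))/4 (a(N) = ((N + 1/(4 + N))*(N + 40))/4 = ((N + 1/(4 + N))*(40 + N))/4 = ((40 + N)*(N + 1/(4 + N)))/4 = (40 + N)*(N + 1/(4 + N))/4)
(38578 + a(C(-12)))*(-27318 - 1822) = (38578 + (40 + 14**3 + 44*14**2 + 161*14)/(4*(4 + 14)))*(-27318 - 1822) = (38578 + (1/4)*(40 + 2744 + 44*196 + 2254)/18)*(-29140) = (38578 + (1/4)*(1/18)*(40 + 2744 + 8624 + 2254))*(-29140) = (38578 + (1/4)*(1/18)*13662)*(-29140) = (38578 + 759/4)*(-29140) = (155071/4)*(-29140) = -1129692235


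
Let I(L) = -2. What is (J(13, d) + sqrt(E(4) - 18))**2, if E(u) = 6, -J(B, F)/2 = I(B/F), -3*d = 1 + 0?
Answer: 4 + 16*I*sqrt(3) ≈ 4.0 + 27.713*I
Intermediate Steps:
d = -1/3 (d = -(1 + 0)/3 = -1/3*1 = -1/3 ≈ -0.33333)
J(B, F) = 4 (J(B, F) = -2*(-2) = 4)
(J(13, d) + sqrt(E(4) - 18))**2 = (4 + sqrt(6 - 18))**2 = (4 + sqrt(-12))**2 = (4 + 2*I*sqrt(3))**2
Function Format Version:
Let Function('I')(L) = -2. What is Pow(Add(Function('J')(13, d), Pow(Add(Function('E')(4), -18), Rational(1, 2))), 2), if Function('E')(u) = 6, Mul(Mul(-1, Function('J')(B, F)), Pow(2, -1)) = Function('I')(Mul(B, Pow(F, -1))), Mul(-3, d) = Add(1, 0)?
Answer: Add(4, Mul(16, I, Pow(3, Rational(1, 2)))) ≈ Add(4.0000, Mul(27.713, I))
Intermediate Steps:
d = Rational(-1, 3) (d = Mul(Rational(-1, 3), Add(1, 0)) = Mul(Rational(-1, 3), 1) = Rational(-1, 3) ≈ -0.33333)
Function('J')(B, F) = 4 (Function('J')(B, F) = Mul(-2, -2) = 4)
Pow(Add(Function('J')(13, d), Pow(Add(Function('E')(4), -18), Rational(1, 2))), 2) = Pow(Add(4, Pow(Add(6, -18), Rational(1, 2))), 2) = Pow(Add(4, Pow(-12, Rational(1, 2))), 2) = Pow(Add(4, Mul(2, I, Pow(3, Rational(1, 2)))), 2)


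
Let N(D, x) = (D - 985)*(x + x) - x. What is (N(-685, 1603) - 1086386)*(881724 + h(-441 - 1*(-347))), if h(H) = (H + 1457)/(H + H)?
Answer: -22720108955803/4 ≈ -5.6800e+12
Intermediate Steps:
h(H) = (1457 + H)/(2*H) (h(H) = (1457 + H)/((2*H)) = (1457 + H)*(1/(2*H)) = (1457 + H)/(2*H))
N(D, x) = -x + 2*x*(-985 + D) (N(D, x) = (-985 + D)*(2*x) - x = 2*x*(-985 + D) - x = -x + 2*x*(-985 + D))
(N(-685, 1603) - 1086386)*(881724 + h(-441 - 1*(-347))) = (1603*(-1971 + 2*(-685)) - 1086386)*(881724 + (1457 + (-441 - 1*(-347)))/(2*(-441 - 1*(-347)))) = (1603*(-1971 - 1370) - 1086386)*(881724 + (1457 + (-441 + 347))/(2*(-441 + 347))) = (1603*(-3341) - 1086386)*(881724 + (1/2)*(1457 - 94)/(-94)) = (-5355623 - 1086386)*(881724 + (1/2)*(-1/94)*1363) = -6442009*(881724 - 29/4) = -6442009*3526867/4 = -22720108955803/4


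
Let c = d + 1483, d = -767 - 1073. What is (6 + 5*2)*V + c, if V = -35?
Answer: -917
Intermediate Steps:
d = -1840
c = -357 (c = -1840 + 1483 = -357)
(6 + 5*2)*V + c = (6 + 5*2)*(-35) - 357 = (6 + 10)*(-35) - 357 = 16*(-35) - 357 = -560 - 357 = -917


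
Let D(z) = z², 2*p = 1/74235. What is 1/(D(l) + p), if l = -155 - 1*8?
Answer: 148470/3944699431 ≈ 3.7638e-5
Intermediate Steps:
p = 1/148470 (p = (½)/74235 = (½)*(1/74235) = 1/148470 ≈ 6.7354e-6)
l = -163 (l = -155 - 8 = -163)
1/(D(l) + p) = 1/((-163)² + 1/148470) = 1/(26569 + 1/148470) = 1/(3944699431/148470) = 148470/3944699431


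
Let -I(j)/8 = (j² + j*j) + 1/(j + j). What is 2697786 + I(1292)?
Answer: -7755371475/323 ≈ -2.4010e+7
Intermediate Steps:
I(j) = -16*j² - 4/j (I(j) = -8*((j² + j*j) + 1/(j + j)) = -8*((j² + j²) + 1/(2*j)) = -8*(2*j² + 1/(2*j)) = -8*(1/(2*j) + 2*j²) = -16*j² - 4/j)
2697786 + I(1292) = 2697786 + 4*(-1 - 4*1292³)/1292 = 2697786 + 4*(1/1292)*(-1 - 4*2156689088) = 2697786 + 4*(1/1292)*(-1 - 8626756352) = 2697786 + 4*(1/1292)*(-8626756353) = 2697786 - 8626756353/323 = -7755371475/323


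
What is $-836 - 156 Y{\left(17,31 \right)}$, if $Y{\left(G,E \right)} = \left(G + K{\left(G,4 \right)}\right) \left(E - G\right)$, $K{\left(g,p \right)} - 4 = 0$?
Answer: $-46700$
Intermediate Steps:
$K{\left(g,p \right)} = 4$ ($K{\left(g,p \right)} = 4 + 0 = 4$)
$Y{\left(G,E \right)} = \left(4 + G\right) \left(E - G\right)$ ($Y{\left(G,E \right)} = \left(G + 4\right) \left(E - G\right) = \left(4 + G\right) \left(E - G\right)$)
$-836 - 156 Y{\left(17,31 \right)} = -836 - 156 \left(- 17^{2} - 68 + 4 \cdot 31 + 31 \cdot 17\right) = -836 - 156 \left(\left(-1\right) 289 - 68 + 124 + 527\right) = -836 - 156 \left(-289 - 68 + 124 + 527\right) = -836 - 45864 = -46700$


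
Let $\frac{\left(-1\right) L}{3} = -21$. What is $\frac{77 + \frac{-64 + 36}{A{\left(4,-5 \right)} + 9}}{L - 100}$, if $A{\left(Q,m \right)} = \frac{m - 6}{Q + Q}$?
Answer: $- \frac{4473}{2257} \approx -1.9818$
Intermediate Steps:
$L = 63$ ($L = \left(-3\right) \left(-21\right) = 63$)
$A{\left(Q,m \right)} = \frac{-6 + m}{2 Q}$
$\frac{77 + \frac{-64 + 36}{A{\left(4,-5 \right)} + 9}}{L - 100} = \frac{77 + \frac{-64 + 36}{\frac{-6 - 5}{2 \cdot 4} + 9}}{63 - 100} = \frac{77 - \frac{28}{\frac{1}{2} \cdot \frac{1}{4} \left(-11\right) + 9}}{-37} = - \frac{77 - \frac{28}{- \frac{11}{8} + 9}}{37} = - \frac{77 - \frac{28}{\frac{61}{8}}}{37} = - \frac{77 - \frac{224}{61}}{37} = \left(- \frac{1}{37}\right) \frac{4473}{61} = - \frac{4473}{2257}$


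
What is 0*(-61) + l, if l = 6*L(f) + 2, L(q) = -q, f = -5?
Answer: 32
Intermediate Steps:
l = 32 (l = 6*(-1*(-5)) + 2 = 6*5 + 2 = 30 + 2 = 32)
0*(-61) + l = 0*(-61) + 32 = 0 + 32 = 32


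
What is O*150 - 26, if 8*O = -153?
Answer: -11579/4 ≈ -2894.8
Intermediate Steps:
O = -153/8 (O = (⅛)*(-153) = -153/8 ≈ -19.125)
O*150 - 26 = -153/8*150 - 26 = -11475/4 - 26 = -11579/4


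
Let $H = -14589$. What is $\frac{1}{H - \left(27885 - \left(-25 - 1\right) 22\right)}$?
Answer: $- \frac{1}{43046} \approx -2.3231 \cdot 10^{-5}$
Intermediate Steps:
$\frac{1}{H - \left(27885 - \left(-25 - 1\right) 22\right)} = \frac{1}{-14589 - \left(27885 - \left(-25 - 1\right) 22\right)} = \frac{1}{-14589 - 28457} = \frac{1}{-43046} = - \frac{1}{43046}$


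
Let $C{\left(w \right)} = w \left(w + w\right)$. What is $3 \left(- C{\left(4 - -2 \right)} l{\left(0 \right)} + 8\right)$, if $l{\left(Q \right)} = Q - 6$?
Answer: $1320$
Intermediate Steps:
$C{\left(w \right)} = 2 w^{2}$ ($C{\left(w \right)} = w 2 w = 2 w^{2}$)
$l{\left(Q \right)} = -6 + Q$ ($l{\left(Q \right)} = Q - 6 = -6 + Q$)
$3 \left(- C{\left(4 - -2 \right)} l{\left(0 \right)} + 8\right) = 3 \left(- 2 \left(4 - -2\right)^{2} \left(-6 + 0\right) + 8\right) = 3 \left(- 2 \left(4 + 2\right)^{2} \left(-6\right) + 8\right) = 3 \left(- 2 \cdot 6^{2} \left(-6\right) + 8\right) = 3 \left(- 2 \cdot 36 \left(-6\right) + 8\right) = 3 \left(\left(-1\right) 72 \left(-6\right) + 8\right) = 3 \left(\left(-72\right) \left(-6\right) + 8\right) = 3 \left(432 + 8\right) = 3 \cdot 440 = 1320$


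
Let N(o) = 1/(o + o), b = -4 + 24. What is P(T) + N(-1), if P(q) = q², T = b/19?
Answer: 439/722 ≈ 0.60803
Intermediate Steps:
b = 20
T = 20/19 ≈ 1.0526
N(o) = 1/(2*o)
P(T) + N(-1) = (20/19)² + (½)/(-1) = 400/361 + (½)*(-1) = 400/361 - ½ = 439/722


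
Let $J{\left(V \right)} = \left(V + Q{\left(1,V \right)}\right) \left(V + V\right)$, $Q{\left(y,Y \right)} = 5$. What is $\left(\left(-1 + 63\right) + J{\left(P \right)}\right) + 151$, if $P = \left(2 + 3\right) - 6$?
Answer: $205$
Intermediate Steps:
$P = -1$ ($P = 5 - 6 = -1$)
$J{\left(V \right)} = 2 V \left(5 + V\right)$ ($J{\left(V \right)} = \left(V + 5\right) \left(V + V\right) = \left(5 + V\right) 2 V = 2 V \left(5 + V\right)$)
$\left(\left(-1 + 63\right) + J{\left(P \right)}\right) + 151 = \left(\left(-1 + 63\right) + 2 \left(-1\right) \left(5 - 1\right)\right) + 151 = \left(62 + 2 \left(-1\right) 4\right) + 151 = \left(62 - 8\right) + 151 = 54 + 151 = 205$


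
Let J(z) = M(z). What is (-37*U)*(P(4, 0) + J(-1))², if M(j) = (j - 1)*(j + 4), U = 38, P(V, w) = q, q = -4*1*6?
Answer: -1265400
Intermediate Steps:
q = -24 (q = -4*6 = -24)
P(V, w) = -24
M(j) = (-1 + j)*(4 + j)
J(z) = -4 + z² + 3*z
(-37*U)*(P(4, 0) + J(-1))² = (-37*38)*(-24 + (-4 + (-1)² + 3*(-1)))² = -1406*(-24 + (-4 + 1 - 3))² = -1406*(-24 - 6)² = -1406*(-30)² = -1406*900 = -1265400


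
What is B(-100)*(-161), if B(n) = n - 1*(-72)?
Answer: 4508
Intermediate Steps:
B(n) = 72 + n (B(n) = n + 72 = 72 + n)
B(-100)*(-161) = (72 - 100)*(-161) = -28*(-161) = 4508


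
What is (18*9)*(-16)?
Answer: -2592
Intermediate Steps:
(18*9)*(-16) = 162*(-16) = -2592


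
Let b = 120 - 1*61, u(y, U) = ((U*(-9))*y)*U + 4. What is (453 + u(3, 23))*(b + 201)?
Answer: -3594760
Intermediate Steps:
u(y, U) = 4 - 9*y*U² (u(y, U) = ((-9*U)*y)*U + 4 = (-9*U*y)*U + 4 = -9*y*U² + 4 = 4 - 9*y*U²)
b = 59 (b = 120 - 61 = 59)
(453 + u(3, 23))*(b + 201) = (453 + (4 - 9*3*23²))*(59 + 201) = (453 + (4 - 9*3*529))*260 = (453 + (4 - 14283))*260 = (453 - 14279)*260 = -13826*260 = -3594760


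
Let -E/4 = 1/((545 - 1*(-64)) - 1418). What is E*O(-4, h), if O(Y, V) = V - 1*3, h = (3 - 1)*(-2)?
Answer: -28/809 ≈ -0.034611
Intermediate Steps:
h = -4 (h = 2*(-2) = -4)
O(Y, V) = -3 + V (O(Y, V) = V - 3 = -3 + V)
E = 4/809 (E = -4/((545 - 1*(-64)) - 1418) = -4/((545 + 64) - 1418) = -4/(609 - 1418) = -4/(-809) = -4*(-1/809) = 4/809 ≈ 0.0049444)
E*O(-4, h) = 4*(-3 - 4)/809 = (4/809)*(-7) = -28/809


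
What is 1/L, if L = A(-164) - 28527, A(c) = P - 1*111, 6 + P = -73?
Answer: -1/28717 ≈ -3.4823e-5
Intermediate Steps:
P = -79 (P = -6 - 73 = -79)
A(c) = -190 (A(c) = -79 - 1*111 = -79 - 111 = -190)
L = -28717 (L = -190 - 28527 = -28717)
1/L = 1/(-28717) = -1/28717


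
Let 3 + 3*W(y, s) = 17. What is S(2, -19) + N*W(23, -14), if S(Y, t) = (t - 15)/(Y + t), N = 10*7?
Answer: 986/3 ≈ 328.67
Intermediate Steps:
W(y, s) = 14/3 (W(y, s) = -1 + (1/3)*17 = -1 + 17/3 = 14/3)
N = 70
S(Y, t) = (-15 + t)/(Y + t)
S(2, -19) + N*W(23, -14) = (-15 - 19)/(2 - 19) + 70*(14/3) = -34/(-17) + 980/3 = -1/17*(-34) + 980/3 = 2 + 980/3 = 986/3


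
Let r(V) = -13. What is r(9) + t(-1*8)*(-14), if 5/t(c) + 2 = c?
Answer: -6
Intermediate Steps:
t(c) = 5/(-2 + c)
r(9) + t(-1*8)*(-14) = -13 + (5/(-2 - 1*8))*(-14) = -13 + (5/(-2 - 8))*(-14) = -13 + (5/(-10))*(-14) = -13 + (5*(-1/10))*(-14) = -13 - 1/2*(-14) = -13 + 7 = -6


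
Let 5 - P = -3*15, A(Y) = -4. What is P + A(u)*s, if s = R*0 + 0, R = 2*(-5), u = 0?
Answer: 50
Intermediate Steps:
R = -10
s = 0 (s = -10*0 + 0 = 0 + 0 = 0)
P = 50 (P = 5 - (-3)*15 = 5 - 1*(-45) = 5 + 45 = 50)
P + A(u)*s = 50 - 4*0 = 50 + 0 = 50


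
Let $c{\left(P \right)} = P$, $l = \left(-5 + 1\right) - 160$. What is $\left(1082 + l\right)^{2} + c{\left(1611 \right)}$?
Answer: $844335$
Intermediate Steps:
$l = -164$ ($l = -4 - 160 = -164$)
$\left(1082 + l\right)^{2} + c{\left(1611 \right)} = \left(1082 - 164\right)^{2} + 1611 = 918^{2} + 1611 = 842724 + 1611 = 844335$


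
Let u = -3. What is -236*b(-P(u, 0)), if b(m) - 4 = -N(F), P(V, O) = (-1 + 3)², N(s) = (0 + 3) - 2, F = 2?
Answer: -708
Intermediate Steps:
N(s) = 1 (N(s) = 3 - 2 = 1)
P(V, O) = 4 (P(V, O) = 2² = 4)
b(m) = 3 (b(m) = 4 - 1*1 = 4 - 1 = 3)
-236*b(-P(u, 0)) = -236*3 = -708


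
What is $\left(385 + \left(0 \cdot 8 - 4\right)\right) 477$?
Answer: $181737$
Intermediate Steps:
$\left(385 + \left(0 \cdot 8 - 4\right)\right) 477 = \left(385 + \left(0 - 4\right)\right) 477 = \left(385 - 4\right) 477 = 381 \cdot 477 = 181737$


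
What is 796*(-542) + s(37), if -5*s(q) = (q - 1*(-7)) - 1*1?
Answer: -2157203/5 ≈ -4.3144e+5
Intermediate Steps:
s(q) = -6/5 - q/5 (s(q) = -((q - 1*(-7)) - 1*1)/5 = -((q + 7) - 1)/5 = -((7 + q) - 1)/5 = -(6 + q)/5 = -6/5 - q/5)
796*(-542) + s(37) = 796*(-542) + (-6/5 - 1/5*37) = -431432 + (-6/5 - 37/5) = -431432 - 43/5 = -2157203/5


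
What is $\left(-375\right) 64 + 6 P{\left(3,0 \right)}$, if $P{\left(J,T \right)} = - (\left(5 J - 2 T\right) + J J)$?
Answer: $-24144$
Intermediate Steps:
$P{\left(J,T \right)} = - J^{2} - 5 J + 2 T$ ($P{\left(J,T \right)} = - (\left(- 2 T + 5 J\right) + J^{2}) = - (J^{2} - 2 T + 5 J) = - J^{2} - 5 J + 2 T$)
$\left(-375\right) 64 + 6 P{\left(3,0 \right)} = \left(-375\right) 64 + 6 \left(- 3^{2} - 15 + 2 \cdot 0\right) = -24000 + 6 \left(\left(-1\right) 9 - 15 + 0\right) = -24000 + 6 \left(-9 - 15 + 0\right) = -24000 + 6 \left(-24\right) = -24000 - 144 = -24144$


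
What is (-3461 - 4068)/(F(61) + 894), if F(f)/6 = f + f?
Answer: -7529/1626 ≈ -4.6304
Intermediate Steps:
F(f) = 12*f (F(f) = 6*(f + f) = 6*(2*f) = 12*f)
(-3461 - 4068)/(F(61) + 894) = (-3461 - 4068)/(12*61 + 894) = -7529/(732 + 894) = -7529/1626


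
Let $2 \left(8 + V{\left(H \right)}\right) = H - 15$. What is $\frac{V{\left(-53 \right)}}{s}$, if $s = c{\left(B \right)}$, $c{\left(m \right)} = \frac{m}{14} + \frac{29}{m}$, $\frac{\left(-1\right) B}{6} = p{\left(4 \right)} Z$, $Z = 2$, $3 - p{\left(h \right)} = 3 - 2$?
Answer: $\frac{7056}{491} \approx 14.371$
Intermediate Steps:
$p{\left(h \right)} = 2$ ($p{\left(h \right)} = 3 - \left(3 - 2\right) = 3 - 1 = 2$)
$B = -24$ ($B = - 6 \cdot 2 \cdot 2 = \left(-6\right) 4 = -24$)
$c{\left(m \right)} = \frac{29}{m} + \frac{m}{14}$ ($c{\left(m \right)} = m \frac{1}{14} + \frac{29}{m} = \frac{m}{14} + \frac{29}{m} = \frac{29}{m} + \frac{m}{14}$)
$s = - \frac{491}{168}$ ($s = \frac{29}{-24} + \frac{1}{14} \left(-24\right) = 29 \left(- \frac{1}{24}\right) - \frac{12}{7} = - \frac{29}{24} - \frac{12}{7} = - \frac{491}{168} \approx -2.9226$)
$V{\left(H \right)} = - \frac{31}{2} + \frac{H}{2}$ ($V{\left(H \right)} = -8 + \frac{H - 15}{2} = -8 + \frac{-15 + H}{2} = -8 + \left(- \frac{15}{2} + \frac{H}{2}\right) = - \frac{31}{2} + \frac{H}{2}$)
$\frac{V{\left(-53 \right)}}{s} = \frac{- \frac{31}{2} + \frac{1}{2} \left(-53\right)}{- \frac{491}{168}} = \left(- \frac{31}{2} - \frac{53}{2}\right) \left(- \frac{168}{491}\right) = \left(-42\right) \left(- \frac{168}{491}\right) = \frac{7056}{491}$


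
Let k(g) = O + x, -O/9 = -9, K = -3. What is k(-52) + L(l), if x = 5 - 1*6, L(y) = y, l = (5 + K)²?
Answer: 84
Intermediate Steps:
l = 4 (l = (5 - 3)² = 2² = 4)
x = -1 (x = 5 - 6 = -1)
O = 81 (O = -9*(-9) = 81)
k(g) = 80 (k(g) = 81 - 1 = 80)
k(-52) + L(l) = 80 + 4 = 84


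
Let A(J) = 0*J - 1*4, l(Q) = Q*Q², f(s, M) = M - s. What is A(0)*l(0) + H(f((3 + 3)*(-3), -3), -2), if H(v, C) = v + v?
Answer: 30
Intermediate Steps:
l(Q) = Q³
A(J) = -4 (A(J) = 0 - 4 = -4)
H(v, C) = 2*v
A(0)*l(0) + H(f((3 + 3)*(-3), -3), -2) = -4*0³ + 2*(-3 - (3 + 3)*(-3)) = -4*0 + 2*(-3 - 6*(-3)) = 0 + 2*(-3 - 1*(-18)) = 0 + 2*(-3 + 18) = 0 + 2*15 = 0 + 30 = 30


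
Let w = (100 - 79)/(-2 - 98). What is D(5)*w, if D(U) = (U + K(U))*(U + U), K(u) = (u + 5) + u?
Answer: -42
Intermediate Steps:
K(u) = 5 + 2*u (K(u) = (5 + u) + u = 5 + 2*u)
w = -21/100 (w = 21/(-100) = 21*(-1/100) = -21/100 ≈ -0.21000)
D(U) = 2*U*(5 + 3*U) (D(U) = (U + (5 + 2*U))*(U + U) = (5 + 3*U)*(2*U) = 2*U*(5 + 3*U))
D(5)*w = (2*5*(5 + 3*5))*(-21/100) = (2*5*(5 + 15))*(-21/100) = (2*5*20)*(-21/100) = 200*(-21/100) = -42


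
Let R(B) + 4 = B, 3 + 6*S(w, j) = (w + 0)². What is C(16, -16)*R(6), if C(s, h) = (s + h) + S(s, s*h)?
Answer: 253/3 ≈ 84.333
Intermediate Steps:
S(w, j) = -½ + w²/6 (S(w, j) = -½ + (w + 0)²/6 = -½ + w²/6)
R(B) = -4 + B
C(s, h) = -½ + h + s + s²/6 (C(s, h) = (s + h) + (-½ + s²/6) = (h + s) + (-½ + s²/6) = -½ + h + s + s²/6)
C(16, -16)*R(6) = (-½ - 16 + 16 + (⅙)*16²)*(-4 + 6) = (-½ - 16 + 16 + (⅙)*256)*2 = (-½ - 16 + 16 + 128/3)*2 = (253/6)*2 = 253/3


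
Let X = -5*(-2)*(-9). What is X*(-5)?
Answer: 450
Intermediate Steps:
X = -90 (X = 10*(-9) = -90)
X*(-5) = -90*(-5) = 450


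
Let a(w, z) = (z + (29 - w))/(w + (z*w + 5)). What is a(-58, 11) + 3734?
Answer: 2580096/691 ≈ 3733.9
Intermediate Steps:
a(w, z) = (29 + z - w)/(5 + w + w*z) (a(w, z) = (29 + z - w)/(w + (w*z + 5)) = (29 + z - w)/(w + (5 + w*z)) = (29 + z - w)/(5 + w + w*z))
a(-58, 11) + 3734 = (29 + 11 - 1*(-58))/(5 - 58 - 58*11) + 3734 = (29 + 11 + 58)/(5 - 58 - 638) + 3734 = 98/(-691) + 3734 = -1/691*98 + 3734 = -98/691 + 3734 = 2580096/691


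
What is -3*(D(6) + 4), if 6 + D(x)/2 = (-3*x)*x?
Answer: 672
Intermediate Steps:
D(x) = -12 - 6*x² (D(x) = -12 + 2*((-3*x)*x) = -12 + 2*(-3*x²) = -12 - 6*x²)
-3*(D(6) + 4) = -3*((-12 - 6*6²) + 4) = -3*((-12 - 6*36) + 4) = -3*((-12 - 216) + 4) = -3*(-228 + 4) = -3*(-224) = 672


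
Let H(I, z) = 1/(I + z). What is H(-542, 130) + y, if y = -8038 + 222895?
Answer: 88521083/412 ≈ 2.1486e+5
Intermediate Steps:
y = 214857
H(-542, 130) + y = 1/(-542 + 130) + 214857 = 1/(-412) + 214857 = -1/412 + 214857 = 88521083/412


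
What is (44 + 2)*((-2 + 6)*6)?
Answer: 1104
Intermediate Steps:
(44 + 2)*((-2 + 6)*6) = 46*(4*6) = 46*24 = 1104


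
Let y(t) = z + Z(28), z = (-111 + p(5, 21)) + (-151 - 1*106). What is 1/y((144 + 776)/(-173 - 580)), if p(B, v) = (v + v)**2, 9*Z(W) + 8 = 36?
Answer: 9/12592 ≈ 0.00071474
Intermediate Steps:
Z(W) = 28/9 (Z(W) = -8/9 + (1/9)*36 = -8/9 + 4 = 28/9)
p(B, v) = 4*v**2 (p(B, v) = (2*v)**2 = 4*v**2)
z = 1396 (z = (-111 + 4*21**2) + (-151 - 1*106) = (-111 + 4*441) + (-151 - 106) = (-111 + 1764) - 257 = 1653 - 257 = 1396)
y(t) = 12592/9 (y(t) = 1396 + 28/9 = 12592/9)
1/y((144 + 776)/(-173 - 580)) = 1/(12592/9) = 9/12592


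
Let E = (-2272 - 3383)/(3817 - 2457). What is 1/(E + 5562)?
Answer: 272/1511733 ≈ 0.00017993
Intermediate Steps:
E = -1131/272 (E = -5655/1360 = -5655*1/1360 = -1131/272 ≈ -4.1581)
1/(E + 5562) = 1/(-1131/272 + 5562) = 1/(1511733/272) = 272/1511733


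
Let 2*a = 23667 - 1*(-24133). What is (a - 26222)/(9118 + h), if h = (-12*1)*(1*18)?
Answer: -1161/4451 ≈ -0.26084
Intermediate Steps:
a = 23900 (a = (23667 - 1*(-24133))/2 = (23667 + 24133)/2 = (½)*47800 = 23900)
h = -216 (h = -12*18 = -216)
(a - 26222)/(9118 + h) = (23900 - 26222)/(9118 - 216) = -2322/8902 = -2322*1/8902 = -1161/4451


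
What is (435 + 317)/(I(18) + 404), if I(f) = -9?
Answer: 752/395 ≈ 1.9038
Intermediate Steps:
(435 + 317)/(I(18) + 404) = (435 + 317)/(-9 + 404) = 752/395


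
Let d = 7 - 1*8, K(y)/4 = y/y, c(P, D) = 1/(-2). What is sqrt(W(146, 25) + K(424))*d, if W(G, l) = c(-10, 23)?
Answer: -sqrt(14)/2 ≈ -1.8708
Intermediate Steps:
c(P, D) = -1/2
W(G, l) = -1/2
K(y) = 4 (K(y) = 4*(y/y) = 4*1 = 4)
d = -1 (d = 7 - 8 = -1)
sqrt(W(146, 25) + K(424))*d = sqrt(-1/2 + 4)*(-1) = sqrt(7/2)*(-1) = (sqrt(14)/2)*(-1) = -sqrt(14)/2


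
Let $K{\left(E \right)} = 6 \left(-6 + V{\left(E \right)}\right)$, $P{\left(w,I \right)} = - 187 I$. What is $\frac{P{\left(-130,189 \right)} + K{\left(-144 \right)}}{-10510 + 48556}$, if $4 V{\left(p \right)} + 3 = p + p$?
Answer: $- \frac{23877}{25364} \approx -0.94137$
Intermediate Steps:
$V{\left(p \right)} = - \frac{3}{4} + \frac{p}{2}$ ($V{\left(p \right)} = - \frac{3}{4} + \frac{p + p}{4} = - \frac{3}{4} + \frac{2 p}{4} = - \frac{3}{4} + \frac{p}{2}$)
$K{\left(E \right)} = - \frac{81}{2} + 3 E$ ($K{\left(E \right)} = 6 \left(-6 + \left(- \frac{3}{4} + \frac{E}{2}\right)\right) = 6 \left(- \frac{27}{4} + \frac{E}{2}\right) = - \frac{81}{2} + 3 E$)
$\frac{P{\left(-130,189 \right)} + K{\left(-144 \right)}}{-10510 + 48556} = \frac{\left(-187\right) 189 + \left(- \frac{81}{2} + 3 \left(-144\right)\right)}{-10510 + 48556} = \frac{-35343 - \frac{945}{2}}{38046} = \left(-35343 - \frac{945}{2}\right) \frac{1}{38046} = \left(- \frac{71631}{2}\right) \frac{1}{38046} = - \frac{23877}{25364}$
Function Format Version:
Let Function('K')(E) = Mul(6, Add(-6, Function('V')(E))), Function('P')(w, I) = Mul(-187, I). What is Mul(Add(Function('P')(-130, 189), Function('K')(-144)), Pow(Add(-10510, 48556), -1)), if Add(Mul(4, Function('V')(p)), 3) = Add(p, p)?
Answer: Rational(-23877, 25364) ≈ -0.94137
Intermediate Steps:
Function('V')(p) = Add(Rational(-3, 4), Mul(Rational(1, 2), p)) (Function('V')(p) = Add(Rational(-3, 4), Mul(Rational(1, 4), Add(p, p))) = Add(Rational(-3, 4), Mul(Rational(1, 4), Mul(2, p))) = Add(Rational(-3, 4), Mul(Rational(1, 2), p)))
Function('K')(E) = Add(Rational(-81, 2), Mul(3, E)) (Function('K')(E) = Mul(6, Add(-6, Add(Rational(-3, 4), Mul(Rational(1, 2), E)))) = Mul(6, Add(Rational(-27, 4), Mul(Rational(1, 2), E))) = Add(Rational(-81, 2), Mul(3, E)))
Mul(Add(Function('P')(-130, 189), Function('K')(-144)), Pow(Add(-10510, 48556), -1)) = Mul(Add(Mul(-187, 189), Add(Rational(-81, 2), Mul(3, -144))), Pow(Add(-10510, 48556), -1)) = Mul(Add(-35343, Add(Rational(-81, 2), -432)), Pow(38046, -1)) = Mul(Add(-35343, Rational(-945, 2)), Rational(1, 38046)) = Mul(Rational(-71631, 2), Rational(1, 38046)) = Rational(-23877, 25364)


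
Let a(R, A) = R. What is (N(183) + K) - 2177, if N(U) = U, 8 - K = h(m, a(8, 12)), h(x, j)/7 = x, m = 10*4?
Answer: -2266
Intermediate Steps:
m = 40
h(x, j) = 7*x
K = -272 (K = 8 - 7*40 = 8 - 1*280 = 8 - 280 = -272)
(N(183) + K) - 2177 = (183 - 272) - 2177 = -89 - 2177 = -2266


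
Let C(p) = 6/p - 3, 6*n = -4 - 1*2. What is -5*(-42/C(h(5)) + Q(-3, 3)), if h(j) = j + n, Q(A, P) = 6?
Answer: -170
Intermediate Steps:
n = -1 (n = (-4 - 1*2)/6 = (-4 - 2)/6 = (⅙)*(-6) = -1)
h(j) = -1 + j (h(j) = j - 1 = -1 + j)
C(p) = -3 + 6/p
-5*(-42/C(h(5)) + Q(-3, 3)) = -5*(-42/(-3 + 6/(-1 + 5)) + 6) = -5*(-42/(-3 + 6/4) + 6) = -5*(-42/(-3 + 6*(¼)) + 6) = -5*(-42/(-3 + 3/2) + 6) = -5*(-42/(-3/2) + 6) = -5*(-42*(-⅔) + 6) = -5*(28 + 6) = -5*34 = -170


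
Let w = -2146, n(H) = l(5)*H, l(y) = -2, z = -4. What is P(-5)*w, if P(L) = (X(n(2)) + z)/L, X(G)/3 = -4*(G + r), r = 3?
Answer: 17168/5 ≈ 3433.6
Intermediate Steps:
n(H) = -2*H
X(G) = -36 - 12*G (X(G) = 3*(-4*(G + 3)) = 3*(-4*(3 + G)) = 3*(-12 - 4*G) = -36 - 12*G)
P(L) = 8/L (P(L) = ((-36 - (-24)*2) - 4)/L = ((-36 - 12*(-4)) - 4)/L = ((-36 + 48) - 4)/L = (12 - 4)/L = 8/L)
P(-5)*w = (8/(-5))*(-2146) = (8*(-⅕))*(-2146) = -8/5*(-2146) = 17168/5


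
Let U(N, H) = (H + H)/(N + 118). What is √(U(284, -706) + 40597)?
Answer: √1640017491/201 ≈ 201.48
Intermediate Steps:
U(N, H) = 2*H/(118 + N) (U(N, H) = (2*H)/(118 + N) = 2*H/(118 + N))
√(U(284, -706) + 40597) = √(2*(-706)/(118 + 284) + 40597) = √(2*(-706)/402 + 40597) = √(2*(-706)*(1/402) + 40597) = √(-706/201 + 40597) = √(8159291/201) = √1640017491/201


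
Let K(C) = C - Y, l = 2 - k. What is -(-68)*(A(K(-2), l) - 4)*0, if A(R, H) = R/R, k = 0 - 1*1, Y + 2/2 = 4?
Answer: 0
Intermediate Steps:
Y = 3 (Y = -1 + 4 = 3)
k = -1 (k = 0 - 1 = -1)
l = 3 (l = 2 - 1*(-1) = 2 + 1 = 3)
K(C) = -3 + C (K(C) = C - 1*3 = C - 3 = -3 + C)
A(R, H) = 1
-(-68)*(A(K(-2), l) - 4)*0 = -(-68)*(1 - 4)*0 = -(-68)*(-3*0) = -(-68)*0 = -68*0 = 0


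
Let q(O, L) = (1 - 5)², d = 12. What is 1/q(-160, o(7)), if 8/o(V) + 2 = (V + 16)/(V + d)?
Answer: 1/16 ≈ 0.062500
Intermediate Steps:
o(V) = 8/(-2 + (16 + V)/(12 + V)) (o(V) = 8/(-2 + (V + 16)/(V + 12)) = 8/(-2 + (16 + V)/(12 + V)))
q(O, L) = 16 (q(O, L) = (-4)² = 16)
1/q(-160, o(7)) = 1/16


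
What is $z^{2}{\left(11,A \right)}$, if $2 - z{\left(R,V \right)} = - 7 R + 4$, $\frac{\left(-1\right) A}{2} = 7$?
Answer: $5625$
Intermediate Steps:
$A = -14$ ($A = \left(-2\right) 7 = -14$)
$z{\left(R,V \right)} = -2 + 7 R$ ($z{\left(R,V \right)} = 2 - \left(- 7 R + 4\right) = 2 - \left(4 - 7 R\right) = 2 + \left(-4 + 7 R\right) = -2 + 7 R$)
$z^{2}{\left(11,A \right)} = \left(-2 + 7 \cdot 11\right)^{2} = \left(-2 + 77\right)^{2} = 75^{2} = 5625$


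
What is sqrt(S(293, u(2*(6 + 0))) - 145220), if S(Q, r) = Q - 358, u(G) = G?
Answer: 7*I*sqrt(2965) ≈ 381.16*I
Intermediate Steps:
S(Q, r) = -358 + Q
sqrt(S(293, u(2*(6 + 0))) - 145220) = sqrt((-358 + 293) - 145220) = sqrt(-65 - 145220) = sqrt(-145285) = 7*I*sqrt(2965)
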